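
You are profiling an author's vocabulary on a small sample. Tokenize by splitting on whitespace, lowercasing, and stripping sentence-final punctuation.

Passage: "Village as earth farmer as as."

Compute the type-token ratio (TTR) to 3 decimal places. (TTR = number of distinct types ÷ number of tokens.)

0.667

N = 6 tokens, V = 4 types.
TTR = V / N = 4 / 6 = 0.667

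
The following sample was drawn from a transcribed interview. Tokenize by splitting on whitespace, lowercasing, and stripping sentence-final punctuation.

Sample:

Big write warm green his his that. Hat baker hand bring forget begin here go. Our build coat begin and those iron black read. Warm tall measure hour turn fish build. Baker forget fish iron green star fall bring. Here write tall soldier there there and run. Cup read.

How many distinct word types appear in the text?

Distinct types: {and, baker, begin, big, black, bring, build, coat, cup, fall, fish, forget, go, green, hand, hat, here, his, hour, iron, measure, our, read, run, soldier, star, tall, that, there, those, turn, warm, write}
V = 33

33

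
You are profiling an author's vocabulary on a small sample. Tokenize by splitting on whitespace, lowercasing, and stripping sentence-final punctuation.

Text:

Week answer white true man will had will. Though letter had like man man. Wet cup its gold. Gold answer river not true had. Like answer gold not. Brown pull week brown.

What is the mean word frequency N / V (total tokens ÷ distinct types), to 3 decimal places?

1.778

N = 32 tokens, V = 18 types.
Mean frequency = N / V = 32 / 18 = 1.778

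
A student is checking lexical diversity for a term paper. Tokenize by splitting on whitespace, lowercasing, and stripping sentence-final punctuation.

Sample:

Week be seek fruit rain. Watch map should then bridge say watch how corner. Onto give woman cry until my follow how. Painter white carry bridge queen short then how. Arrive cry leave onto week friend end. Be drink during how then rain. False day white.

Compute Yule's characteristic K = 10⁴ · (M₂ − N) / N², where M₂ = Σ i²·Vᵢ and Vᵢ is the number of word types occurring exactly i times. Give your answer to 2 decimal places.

Frequencies: how:4, then:3, week:2, be:2, rain:2, watch:2, bridge:2, onto:2, cry:2, white:2, seek:1, fruit:1, map:1, should:1, say:1, corner:1, give:1, woman:1, until:1, my:1, … (13 more, each freq 1)
N = 46. Frequency spectrum: V_1=23, V_2=8, V_3=1, V_4=1
M₂ = 1²·23 + 2²·8 + 3²·1 + 4²·1 = 80
K = 10000 × (80 − 46) / 46² = 160.68

160.68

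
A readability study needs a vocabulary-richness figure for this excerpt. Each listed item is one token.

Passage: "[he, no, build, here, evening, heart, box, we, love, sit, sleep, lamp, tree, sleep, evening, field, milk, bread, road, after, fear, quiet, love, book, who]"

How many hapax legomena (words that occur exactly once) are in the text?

19

Frequencies: evening:2, love:2, sleep:2, he:1, no:1, build:1, here:1, heart:1, box:1, we:1, sit:1, lamp:1, tree:1, field:1, milk:1, bread:1, road:1, after:1, fear:1, quiet:1, … (2 more, each freq 1)
Hapax (freq=1): after, book, box, bread, build, fear, field, he, heart, here, lamp, milk, no, quiet, road, sit, tree, we, who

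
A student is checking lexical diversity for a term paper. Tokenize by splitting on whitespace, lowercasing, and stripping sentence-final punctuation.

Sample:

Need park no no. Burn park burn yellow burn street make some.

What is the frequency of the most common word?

Frequencies: burn:3, park:2, no:2, need:1, yellow:1, street:1, make:1, some:1
Most common: 'burn' with frequency 3.

3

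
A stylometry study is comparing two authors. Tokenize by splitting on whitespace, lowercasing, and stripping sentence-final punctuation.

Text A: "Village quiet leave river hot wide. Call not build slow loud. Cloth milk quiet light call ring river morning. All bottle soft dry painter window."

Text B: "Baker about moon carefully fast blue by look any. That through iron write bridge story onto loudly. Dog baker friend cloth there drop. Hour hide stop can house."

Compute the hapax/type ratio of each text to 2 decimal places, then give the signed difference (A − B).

A: hapax=19, V=22, ratio=0.86
B: hapax=26, V=27, ratio=0.96
Difference = 0.86 − 0.96 = -0.10

-0.10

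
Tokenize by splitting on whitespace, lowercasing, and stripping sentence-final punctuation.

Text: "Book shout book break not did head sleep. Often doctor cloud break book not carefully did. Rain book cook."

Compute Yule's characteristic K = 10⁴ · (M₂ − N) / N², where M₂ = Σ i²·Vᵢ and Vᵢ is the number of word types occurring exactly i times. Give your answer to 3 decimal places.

Frequencies: book:4, break:2, not:2, did:2, shout:1, head:1, sleep:1, often:1, doctor:1, cloud:1, carefully:1, rain:1, cook:1
N = 19. Frequency spectrum: V_1=9, V_2=3, V_4=1
M₂ = 1²·9 + 2²·3 + 4²·1 = 37
K = 10000 × (37 − 19) / 19² = 498.615

498.615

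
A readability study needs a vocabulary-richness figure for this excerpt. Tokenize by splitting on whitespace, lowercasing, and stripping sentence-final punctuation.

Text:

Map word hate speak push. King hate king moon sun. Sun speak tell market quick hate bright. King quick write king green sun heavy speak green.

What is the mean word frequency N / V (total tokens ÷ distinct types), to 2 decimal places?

N = 26 tokens, V = 15 types.
Mean frequency = N / V = 26 / 15 = 1.73

1.73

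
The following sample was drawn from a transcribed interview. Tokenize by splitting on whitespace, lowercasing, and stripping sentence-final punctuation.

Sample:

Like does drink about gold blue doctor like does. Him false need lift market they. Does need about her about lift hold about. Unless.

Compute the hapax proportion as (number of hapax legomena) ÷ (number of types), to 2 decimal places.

0.69

Frequencies: about:4, does:3, like:2, need:2, lift:2, drink:1, gold:1, blue:1, doctor:1, him:1, false:1, market:1, they:1, her:1, hold:1, unless:1
Hapax count = 11; type count = 16.
Ratio = 11 / 16 = 0.69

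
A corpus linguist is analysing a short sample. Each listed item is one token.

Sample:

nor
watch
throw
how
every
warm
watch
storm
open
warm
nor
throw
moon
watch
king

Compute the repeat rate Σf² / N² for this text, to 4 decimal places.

0.1200

Frequencies: watch:3, nor:2, throw:2, warm:2, how:1, every:1, storm:1, open:1, moon:1, king:1
Σf² = 27; N² = 225
Repeat rate = 27 / 225 = 0.1200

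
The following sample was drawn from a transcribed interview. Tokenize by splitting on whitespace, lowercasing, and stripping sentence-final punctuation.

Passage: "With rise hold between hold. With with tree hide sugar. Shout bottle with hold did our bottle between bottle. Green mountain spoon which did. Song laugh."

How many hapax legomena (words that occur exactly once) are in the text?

12

Frequencies: with:4, hold:3, bottle:3, between:2, did:2, rise:1, tree:1, hide:1, sugar:1, shout:1, our:1, green:1, mountain:1, spoon:1, which:1, song:1, laugh:1
Hapax (freq=1): green, hide, laugh, mountain, our, rise, shout, song, spoon, sugar, tree, which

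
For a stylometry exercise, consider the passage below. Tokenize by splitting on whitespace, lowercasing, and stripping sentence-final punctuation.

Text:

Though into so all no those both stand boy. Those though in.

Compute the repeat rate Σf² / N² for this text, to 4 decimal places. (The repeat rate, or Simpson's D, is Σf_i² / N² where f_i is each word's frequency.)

Frequencies: though:2, those:2, into:1, so:1, all:1, no:1, both:1, stand:1, boy:1, in:1
Σf² = 16; N² = 144
Repeat rate = 16 / 144 = 0.1111

0.1111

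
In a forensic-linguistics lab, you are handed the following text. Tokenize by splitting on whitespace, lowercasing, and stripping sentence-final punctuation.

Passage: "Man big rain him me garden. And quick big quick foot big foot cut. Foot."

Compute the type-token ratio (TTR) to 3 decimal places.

0.667

N = 15 tokens, V = 10 types.
TTR = V / N = 10 / 15 = 0.667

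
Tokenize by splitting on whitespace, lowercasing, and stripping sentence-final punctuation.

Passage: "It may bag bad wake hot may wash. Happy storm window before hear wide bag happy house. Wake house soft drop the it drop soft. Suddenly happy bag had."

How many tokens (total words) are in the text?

Tokens: it, may, bag, bad, wake, hot, may, wash, happy, storm, window, before, hear, wide, bag, happy, house, wake, house, soft, drop, the, it, drop, soft, suddenly, happy, bag, had
N = 29

29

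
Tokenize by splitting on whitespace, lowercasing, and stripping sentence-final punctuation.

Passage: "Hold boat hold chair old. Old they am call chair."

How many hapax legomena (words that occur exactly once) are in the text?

Frequencies: hold:2, chair:2, old:2, boat:1, they:1, am:1, call:1
Hapax (freq=1): am, boat, call, they

4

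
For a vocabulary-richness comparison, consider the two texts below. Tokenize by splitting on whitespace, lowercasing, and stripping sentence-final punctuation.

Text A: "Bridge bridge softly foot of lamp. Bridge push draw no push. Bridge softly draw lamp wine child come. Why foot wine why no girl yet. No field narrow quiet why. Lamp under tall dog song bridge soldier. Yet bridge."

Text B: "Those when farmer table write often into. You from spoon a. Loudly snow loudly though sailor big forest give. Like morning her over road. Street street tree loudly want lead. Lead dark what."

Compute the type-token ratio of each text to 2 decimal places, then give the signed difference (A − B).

TTR(A) = 22/39 = 0.56
TTR(B) = 29/33 = 0.88
Difference = 0.56 − 0.88 = -0.32

-0.32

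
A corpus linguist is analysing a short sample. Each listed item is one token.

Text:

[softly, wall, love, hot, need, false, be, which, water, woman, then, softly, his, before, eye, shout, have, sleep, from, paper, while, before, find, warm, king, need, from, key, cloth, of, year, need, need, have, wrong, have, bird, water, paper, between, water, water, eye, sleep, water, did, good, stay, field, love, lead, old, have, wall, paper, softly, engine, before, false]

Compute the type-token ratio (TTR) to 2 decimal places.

0.63

N = 59 tokens, V = 37 types.
TTR = V / N = 37 / 59 = 0.63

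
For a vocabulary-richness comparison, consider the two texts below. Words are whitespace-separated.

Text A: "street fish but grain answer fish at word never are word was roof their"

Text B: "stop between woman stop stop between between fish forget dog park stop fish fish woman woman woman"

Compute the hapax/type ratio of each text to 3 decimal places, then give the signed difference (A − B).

A: hapax=10, V=12, ratio=0.833
B: hapax=3, V=7, ratio=0.429
Difference = 0.833 − 0.429 = 0.404

0.404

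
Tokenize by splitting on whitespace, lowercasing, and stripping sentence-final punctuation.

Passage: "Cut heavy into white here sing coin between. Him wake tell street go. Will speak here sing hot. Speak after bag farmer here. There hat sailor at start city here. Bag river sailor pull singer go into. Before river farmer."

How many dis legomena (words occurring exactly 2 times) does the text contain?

Frequencies: here:4, into:2, sing:2, go:2, speak:2, bag:2, farmer:2, sailor:2, river:2, cut:1, heavy:1, white:1, coin:1, between:1, him:1, wake:1, tell:1, street:1, will:1, hot:1, … (9 more, each freq 1)
Words with frequency 2: bag, farmer, go, into, river, sailor, sing, speak

8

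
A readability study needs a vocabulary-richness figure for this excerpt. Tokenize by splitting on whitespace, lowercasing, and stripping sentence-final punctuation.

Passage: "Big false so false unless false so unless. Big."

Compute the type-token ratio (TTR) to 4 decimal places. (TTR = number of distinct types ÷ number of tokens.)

N = 9 tokens, V = 4 types.
TTR = V / N = 4 / 9 = 0.4444

0.4444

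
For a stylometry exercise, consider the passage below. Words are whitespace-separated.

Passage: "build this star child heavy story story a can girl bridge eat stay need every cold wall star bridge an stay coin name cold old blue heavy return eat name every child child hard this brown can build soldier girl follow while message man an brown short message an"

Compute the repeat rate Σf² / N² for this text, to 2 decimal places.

Frequencies: child:3, an:3, build:2, this:2, star:2, heavy:2, story:2, can:2, girl:2, bridge:2, eat:2, stay:2, every:2, cold:2, name:2, brown:2, message:2, a:1, need:1, wall:1, … (10 more, each freq 1)
Σf² = 91; N² = 2401
Repeat rate = 91 / 2401 = 0.04

0.04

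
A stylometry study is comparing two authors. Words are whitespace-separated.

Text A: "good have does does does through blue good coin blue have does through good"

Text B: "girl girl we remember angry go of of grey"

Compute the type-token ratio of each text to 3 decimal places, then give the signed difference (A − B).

-0.349

TTR(A) = 6/14 = 0.429
TTR(B) = 7/9 = 0.778
Difference = 0.429 − 0.778 = -0.349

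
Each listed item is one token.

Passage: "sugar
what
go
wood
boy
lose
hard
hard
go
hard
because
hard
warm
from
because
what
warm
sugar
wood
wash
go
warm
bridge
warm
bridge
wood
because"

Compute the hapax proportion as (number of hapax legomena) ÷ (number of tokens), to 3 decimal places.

Frequencies: hard:4, warm:4, go:3, wood:3, because:3, sugar:2, what:2, bridge:2, boy:1, lose:1, from:1, wash:1
Hapax count = 4; token count = 27.
Ratio = 4 / 27 = 0.148

0.148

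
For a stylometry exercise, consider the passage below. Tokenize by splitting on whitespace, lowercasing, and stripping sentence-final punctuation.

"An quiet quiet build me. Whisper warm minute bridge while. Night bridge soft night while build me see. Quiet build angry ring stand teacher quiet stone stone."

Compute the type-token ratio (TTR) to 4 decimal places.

0.6296

N = 27 tokens, V = 17 types.
TTR = V / N = 17 / 27 = 0.6296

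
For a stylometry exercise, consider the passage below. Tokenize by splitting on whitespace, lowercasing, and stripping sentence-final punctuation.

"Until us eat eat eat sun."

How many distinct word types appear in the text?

Distinct types: {eat, sun, until, us}
V = 4

4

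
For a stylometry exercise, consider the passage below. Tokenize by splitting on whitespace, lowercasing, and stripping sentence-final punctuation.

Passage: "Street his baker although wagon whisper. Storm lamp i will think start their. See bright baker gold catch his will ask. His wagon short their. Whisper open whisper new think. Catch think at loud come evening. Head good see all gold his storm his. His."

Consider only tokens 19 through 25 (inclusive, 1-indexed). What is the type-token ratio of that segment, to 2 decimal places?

0.86

Segment tokens 19–25: his, will, ask, his, wagon, short, their
Segment N = 7, segment V = 6.
TTR = 6 / 7 = 0.86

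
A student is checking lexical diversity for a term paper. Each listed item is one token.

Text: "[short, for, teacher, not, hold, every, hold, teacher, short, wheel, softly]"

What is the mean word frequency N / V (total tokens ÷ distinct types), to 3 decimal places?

1.375

N = 11 tokens, V = 8 types.
Mean frequency = N / V = 11 / 8 = 1.375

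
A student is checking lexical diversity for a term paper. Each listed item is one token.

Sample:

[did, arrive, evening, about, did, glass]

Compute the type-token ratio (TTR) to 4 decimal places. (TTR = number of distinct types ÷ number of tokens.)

0.8333

N = 6 tokens, V = 5 types.
TTR = V / N = 5 / 6 = 0.8333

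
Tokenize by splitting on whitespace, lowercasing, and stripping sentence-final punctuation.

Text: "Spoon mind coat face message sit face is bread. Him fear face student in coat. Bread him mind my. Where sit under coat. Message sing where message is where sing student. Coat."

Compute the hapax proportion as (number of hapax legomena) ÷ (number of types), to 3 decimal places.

0.313

Frequencies: coat:4, face:3, message:3, where:3, mind:2, sit:2, is:2, bread:2, him:2, student:2, sing:2, spoon:1, fear:1, in:1, my:1, under:1
Hapax count = 5; type count = 16.
Ratio = 5 / 16 = 0.313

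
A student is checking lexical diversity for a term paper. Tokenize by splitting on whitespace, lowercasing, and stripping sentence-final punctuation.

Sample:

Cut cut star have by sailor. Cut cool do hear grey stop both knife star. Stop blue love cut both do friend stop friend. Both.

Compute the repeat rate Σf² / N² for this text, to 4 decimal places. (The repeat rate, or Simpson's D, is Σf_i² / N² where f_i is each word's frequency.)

0.0880

Frequencies: cut:4, stop:3, both:3, star:2, do:2, friend:2, have:1, by:1, sailor:1, cool:1, hear:1, grey:1, knife:1, blue:1, love:1
Σf² = 55; N² = 625
Repeat rate = 55 / 625 = 0.0880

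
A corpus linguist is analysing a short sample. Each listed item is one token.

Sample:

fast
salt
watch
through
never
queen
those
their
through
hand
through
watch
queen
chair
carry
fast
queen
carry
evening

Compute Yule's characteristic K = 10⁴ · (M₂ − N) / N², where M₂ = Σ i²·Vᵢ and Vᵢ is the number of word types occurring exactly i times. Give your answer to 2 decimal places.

498.61

Frequencies: through:3, queen:3, fast:2, watch:2, carry:2, salt:1, never:1, those:1, their:1, hand:1, chair:1, evening:1
N = 19. Frequency spectrum: V_1=7, V_2=3, V_3=2
M₂ = 1²·7 + 2²·3 + 3²·2 = 37
K = 10000 × (37 − 19) / 19² = 498.61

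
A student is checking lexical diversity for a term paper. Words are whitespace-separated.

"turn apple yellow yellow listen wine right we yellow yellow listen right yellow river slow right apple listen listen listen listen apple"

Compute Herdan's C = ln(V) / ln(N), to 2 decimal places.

N = 22, V = 9.
ln(V) = 2.197225, ln(N) = 3.091042
C = 2.197225 / 3.091042 = 0.71

0.71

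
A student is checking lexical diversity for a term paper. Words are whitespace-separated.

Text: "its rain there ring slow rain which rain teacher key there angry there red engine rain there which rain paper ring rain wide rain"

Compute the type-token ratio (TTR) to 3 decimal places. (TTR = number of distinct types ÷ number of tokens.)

N = 24 tokens, V = 13 types.
TTR = V / N = 13 / 24 = 0.542

0.542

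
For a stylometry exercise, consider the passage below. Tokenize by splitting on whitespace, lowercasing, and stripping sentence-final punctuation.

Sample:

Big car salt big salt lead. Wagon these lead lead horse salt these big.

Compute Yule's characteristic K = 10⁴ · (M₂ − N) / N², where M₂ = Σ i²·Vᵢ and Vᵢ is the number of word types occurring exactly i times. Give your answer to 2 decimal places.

1020.41

Frequencies: big:3, salt:3, lead:3, these:2, car:1, wagon:1, horse:1
N = 14. Frequency spectrum: V_1=3, V_2=1, V_3=3
M₂ = 1²·3 + 2²·1 + 3²·3 = 34
K = 10000 × (34 − 14) / 14² = 1020.41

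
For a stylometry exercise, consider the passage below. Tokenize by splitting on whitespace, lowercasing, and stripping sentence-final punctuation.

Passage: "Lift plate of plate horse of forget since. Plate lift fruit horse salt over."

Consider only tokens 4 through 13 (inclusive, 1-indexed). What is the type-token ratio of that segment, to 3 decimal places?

Segment tokens 4–13: plate, horse, of, forget, since, plate, lift, fruit, horse, salt
Segment N = 10, segment V = 8.
TTR = 8 / 10 = 0.800

0.800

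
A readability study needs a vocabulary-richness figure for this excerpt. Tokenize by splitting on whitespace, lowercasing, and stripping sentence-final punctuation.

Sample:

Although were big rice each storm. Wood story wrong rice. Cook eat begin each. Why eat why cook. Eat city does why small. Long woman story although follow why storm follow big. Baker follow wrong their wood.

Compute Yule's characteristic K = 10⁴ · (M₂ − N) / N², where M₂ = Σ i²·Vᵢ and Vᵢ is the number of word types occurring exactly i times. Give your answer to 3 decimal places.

306.793

Frequencies: why:4, eat:3, follow:3, although:2, big:2, rice:2, each:2, storm:2, wood:2, story:2, wrong:2, cook:2, were:1, begin:1, city:1, does:1, small:1, long:1, woman:1, baker:1, … (1 more, each freq 1)
N = 37. Frequency spectrum: V_1=9, V_2=9, V_3=2, V_4=1
M₂ = 1²·9 + 2²·9 + 3²·2 + 4²·1 = 79
K = 10000 × (79 − 37) / 37² = 306.793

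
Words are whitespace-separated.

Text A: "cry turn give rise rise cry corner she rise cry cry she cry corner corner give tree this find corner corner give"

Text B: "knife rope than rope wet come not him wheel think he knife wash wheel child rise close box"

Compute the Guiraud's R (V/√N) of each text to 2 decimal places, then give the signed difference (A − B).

A: V=9, N=22, R=1.92
B: V=15, N=18, R=3.54
Difference = 1.92 − 3.54 = -1.62

-1.62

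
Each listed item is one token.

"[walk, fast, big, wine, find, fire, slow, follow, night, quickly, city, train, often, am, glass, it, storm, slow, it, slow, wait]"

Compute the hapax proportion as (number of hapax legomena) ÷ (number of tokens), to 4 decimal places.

Frequencies: slow:3, it:2, walk:1, fast:1, big:1, wine:1, find:1, fire:1, follow:1, night:1, quickly:1, city:1, train:1, often:1, am:1, glass:1, storm:1, wait:1
Hapax count = 16; token count = 21.
Ratio = 16 / 21 = 0.7619

0.7619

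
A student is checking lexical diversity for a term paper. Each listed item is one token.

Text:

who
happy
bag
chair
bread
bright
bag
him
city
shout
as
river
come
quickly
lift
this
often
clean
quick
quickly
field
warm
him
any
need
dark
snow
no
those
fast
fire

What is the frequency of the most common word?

2

Frequencies: bag:2, him:2, quickly:2, who:1, happy:1, chair:1, bread:1, bright:1, city:1, shout:1, as:1, river:1, come:1, lift:1, this:1, often:1, clean:1, quick:1, field:1, warm:1, … (8 more, each freq 1)
Most common: 'bag' with frequency 2.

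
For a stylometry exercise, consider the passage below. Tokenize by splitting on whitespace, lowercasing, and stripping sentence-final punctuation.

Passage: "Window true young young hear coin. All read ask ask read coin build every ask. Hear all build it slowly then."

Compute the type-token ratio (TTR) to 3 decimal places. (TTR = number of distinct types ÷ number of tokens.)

0.619

N = 21 tokens, V = 13 types.
TTR = V / N = 13 / 21 = 0.619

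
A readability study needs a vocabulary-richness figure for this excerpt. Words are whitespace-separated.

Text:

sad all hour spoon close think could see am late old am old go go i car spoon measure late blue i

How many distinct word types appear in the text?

16

Distinct types: {all, am, blue, car, close, could, go, hour, i, late, measure, old, sad, see, spoon, think}
V = 16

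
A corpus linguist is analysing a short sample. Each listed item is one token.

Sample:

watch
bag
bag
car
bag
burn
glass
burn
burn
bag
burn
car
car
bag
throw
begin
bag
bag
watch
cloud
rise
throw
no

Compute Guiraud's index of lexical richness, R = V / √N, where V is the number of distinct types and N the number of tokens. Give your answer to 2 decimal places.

2.09

N = 23, V = 10.
√N = 4.795832
R = 10 / 4.795832 = 2.09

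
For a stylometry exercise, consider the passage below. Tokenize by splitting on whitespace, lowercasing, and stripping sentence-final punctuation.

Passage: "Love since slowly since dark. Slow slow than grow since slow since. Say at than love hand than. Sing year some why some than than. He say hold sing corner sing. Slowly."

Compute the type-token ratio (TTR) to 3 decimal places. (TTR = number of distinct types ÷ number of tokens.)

N = 32 tokens, V = 17 types.
TTR = V / N = 17 / 32 = 0.531

0.531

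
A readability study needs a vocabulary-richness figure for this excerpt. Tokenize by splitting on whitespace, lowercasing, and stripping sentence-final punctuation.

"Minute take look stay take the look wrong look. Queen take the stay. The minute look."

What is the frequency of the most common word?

4

Frequencies: look:4, take:3, the:3, minute:2, stay:2, wrong:1, queen:1
Most common: 'look' with frequency 4.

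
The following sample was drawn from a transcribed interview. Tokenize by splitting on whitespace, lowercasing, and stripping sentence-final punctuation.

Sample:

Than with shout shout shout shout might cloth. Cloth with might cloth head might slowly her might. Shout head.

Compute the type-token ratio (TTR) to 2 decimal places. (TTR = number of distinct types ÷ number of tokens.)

0.42

N = 19 tokens, V = 8 types.
TTR = V / N = 8 / 19 = 0.42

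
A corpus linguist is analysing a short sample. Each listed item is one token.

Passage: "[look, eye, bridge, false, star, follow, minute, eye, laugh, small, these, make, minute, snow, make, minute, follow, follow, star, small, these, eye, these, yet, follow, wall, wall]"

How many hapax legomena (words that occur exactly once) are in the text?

Frequencies: follow:4, eye:3, minute:3, these:3, star:2, small:2, make:2, wall:2, look:1, bridge:1, false:1, laugh:1, snow:1, yet:1
Hapax (freq=1): bridge, false, laugh, look, snow, yet

6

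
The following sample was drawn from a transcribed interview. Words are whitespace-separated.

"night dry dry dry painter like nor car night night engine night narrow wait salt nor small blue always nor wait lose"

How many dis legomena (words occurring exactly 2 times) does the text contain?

1

Frequencies: night:4, dry:3, nor:3, wait:2, painter:1, like:1, car:1, engine:1, narrow:1, salt:1, small:1, blue:1, always:1, lose:1
Words with frequency 2: wait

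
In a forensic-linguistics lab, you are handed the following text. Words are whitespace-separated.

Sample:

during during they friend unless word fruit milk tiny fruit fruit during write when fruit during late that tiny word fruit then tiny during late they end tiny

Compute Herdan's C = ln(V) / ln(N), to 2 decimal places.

0.79

N = 28, V = 14.
ln(V) = 2.639057, ln(N) = 3.332205
C = 2.639057 / 3.332205 = 0.79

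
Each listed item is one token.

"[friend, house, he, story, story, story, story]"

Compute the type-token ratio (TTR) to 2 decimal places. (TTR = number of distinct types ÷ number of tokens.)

N = 7 tokens, V = 4 types.
TTR = V / N = 4 / 7 = 0.57

0.57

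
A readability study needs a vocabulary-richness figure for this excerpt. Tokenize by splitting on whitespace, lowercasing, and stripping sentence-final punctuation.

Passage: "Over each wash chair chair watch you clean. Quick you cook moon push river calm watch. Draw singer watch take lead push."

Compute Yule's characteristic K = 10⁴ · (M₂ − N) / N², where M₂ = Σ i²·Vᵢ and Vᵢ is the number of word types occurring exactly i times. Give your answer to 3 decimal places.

Frequencies: watch:3, chair:2, you:2, push:2, over:1, each:1, wash:1, clean:1, quick:1, cook:1, moon:1, river:1, calm:1, draw:1, singer:1, take:1, lead:1
N = 22. Frequency spectrum: V_1=13, V_2=3, V_3=1
M₂ = 1²·13 + 2²·3 + 3²·1 = 34
K = 10000 × (34 − 22) / 22² = 247.934

247.934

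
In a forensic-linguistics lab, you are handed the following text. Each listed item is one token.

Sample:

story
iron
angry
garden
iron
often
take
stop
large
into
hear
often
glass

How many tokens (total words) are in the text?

Tokens: story, iron, angry, garden, iron, often, take, stop, large, into, hear, often, glass
N = 13

13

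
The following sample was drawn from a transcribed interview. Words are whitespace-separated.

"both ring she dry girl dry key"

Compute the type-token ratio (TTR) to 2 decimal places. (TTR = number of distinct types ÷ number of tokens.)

N = 7 tokens, V = 6 types.
TTR = V / N = 6 / 7 = 0.86

0.86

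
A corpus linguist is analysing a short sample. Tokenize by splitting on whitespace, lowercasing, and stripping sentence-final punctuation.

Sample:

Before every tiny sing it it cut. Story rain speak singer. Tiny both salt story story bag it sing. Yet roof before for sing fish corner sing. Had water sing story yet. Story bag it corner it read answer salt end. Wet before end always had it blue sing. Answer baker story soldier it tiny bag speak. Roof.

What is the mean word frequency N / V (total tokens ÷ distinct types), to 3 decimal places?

2.071

N = 58 tokens, V = 28 types.
Mean frequency = N / V = 58 / 28 = 2.071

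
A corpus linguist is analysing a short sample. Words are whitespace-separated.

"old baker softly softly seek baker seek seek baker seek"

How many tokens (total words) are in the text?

10

Tokens: old, baker, softly, softly, seek, baker, seek, seek, baker, seek
N = 10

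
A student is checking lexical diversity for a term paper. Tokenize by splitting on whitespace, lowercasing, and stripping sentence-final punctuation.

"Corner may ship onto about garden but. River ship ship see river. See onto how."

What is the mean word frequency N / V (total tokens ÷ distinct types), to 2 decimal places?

1.50

N = 15 tokens, V = 10 types.
Mean frequency = N / V = 15 / 10 = 1.50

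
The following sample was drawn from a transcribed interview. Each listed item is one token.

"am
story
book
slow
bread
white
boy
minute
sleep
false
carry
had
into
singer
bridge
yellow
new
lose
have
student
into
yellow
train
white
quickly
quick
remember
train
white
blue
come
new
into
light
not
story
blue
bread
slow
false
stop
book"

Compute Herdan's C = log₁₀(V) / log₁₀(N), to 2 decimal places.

0.90

N = 42, V = 29.
log₁₀(V) = 1.462398, log₁₀(N) = 1.623249
C = 1.462398 / 1.623249 = 0.90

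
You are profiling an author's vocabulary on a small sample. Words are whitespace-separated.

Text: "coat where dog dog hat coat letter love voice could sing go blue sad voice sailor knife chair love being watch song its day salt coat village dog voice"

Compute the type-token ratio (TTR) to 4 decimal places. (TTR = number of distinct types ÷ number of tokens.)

N = 29 tokens, V = 22 types.
TTR = V / N = 22 / 29 = 0.7586

0.7586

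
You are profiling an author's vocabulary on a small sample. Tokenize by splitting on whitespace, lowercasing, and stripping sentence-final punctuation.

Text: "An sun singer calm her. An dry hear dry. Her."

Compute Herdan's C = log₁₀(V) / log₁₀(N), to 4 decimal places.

N = 10, V = 7.
log₁₀(V) = 0.845098, log₁₀(N) = 1.000000
C = 0.845098 / 1.000000 = 0.8451

0.8451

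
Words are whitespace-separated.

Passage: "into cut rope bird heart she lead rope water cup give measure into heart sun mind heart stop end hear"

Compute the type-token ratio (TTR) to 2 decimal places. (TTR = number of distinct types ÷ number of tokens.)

N = 20 tokens, V = 16 types.
TTR = V / N = 16 / 20 = 0.80

0.80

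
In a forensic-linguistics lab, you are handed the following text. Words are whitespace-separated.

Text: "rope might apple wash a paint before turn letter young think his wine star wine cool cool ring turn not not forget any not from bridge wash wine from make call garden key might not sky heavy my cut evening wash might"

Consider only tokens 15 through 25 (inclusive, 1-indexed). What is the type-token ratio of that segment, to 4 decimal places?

0.7273

Segment tokens 15–25: wine, cool, cool, ring, turn, not, not, forget, any, not, from
Segment N = 11, segment V = 8.
TTR = 8 / 11 = 0.7273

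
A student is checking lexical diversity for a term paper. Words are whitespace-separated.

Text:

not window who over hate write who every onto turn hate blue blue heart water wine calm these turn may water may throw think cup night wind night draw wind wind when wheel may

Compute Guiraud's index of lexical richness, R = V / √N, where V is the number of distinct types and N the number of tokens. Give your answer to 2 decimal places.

4.12

N = 34, V = 24.
√N = 5.830952
R = 24 / 5.830952 = 4.12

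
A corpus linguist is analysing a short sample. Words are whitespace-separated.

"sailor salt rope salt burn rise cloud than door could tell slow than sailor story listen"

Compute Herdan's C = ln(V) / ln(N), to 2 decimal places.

0.93

N = 16, V = 13.
ln(V) = 2.564949, ln(N) = 2.772589
C = 2.564949 / 2.772589 = 0.93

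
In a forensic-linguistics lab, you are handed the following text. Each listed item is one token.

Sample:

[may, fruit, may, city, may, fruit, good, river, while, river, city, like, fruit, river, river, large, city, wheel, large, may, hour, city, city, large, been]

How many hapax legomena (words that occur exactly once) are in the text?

Frequencies: city:5, may:4, river:4, fruit:3, large:3, good:1, while:1, like:1, wheel:1, hour:1, been:1
Hapax (freq=1): been, good, hour, like, wheel, while

6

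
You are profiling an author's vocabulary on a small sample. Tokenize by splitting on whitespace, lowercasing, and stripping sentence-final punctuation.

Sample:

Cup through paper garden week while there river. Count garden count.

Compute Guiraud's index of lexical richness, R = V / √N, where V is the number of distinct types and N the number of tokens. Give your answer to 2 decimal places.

N = 11, V = 9.
√N = 3.316625
R = 9 / 3.316625 = 2.71

2.71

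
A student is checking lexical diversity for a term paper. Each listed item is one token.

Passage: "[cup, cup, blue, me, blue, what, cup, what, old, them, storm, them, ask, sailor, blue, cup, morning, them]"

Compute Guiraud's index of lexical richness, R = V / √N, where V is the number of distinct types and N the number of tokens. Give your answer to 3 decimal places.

N = 18, V = 10.
√N = 4.242641
R = 10 / 4.242641 = 2.357

2.357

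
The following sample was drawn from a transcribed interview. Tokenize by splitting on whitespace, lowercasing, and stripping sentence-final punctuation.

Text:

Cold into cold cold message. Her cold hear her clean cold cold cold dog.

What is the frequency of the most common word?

7

Frequencies: cold:7, her:2, into:1, message:1, hear:1, clean:1, dog:1
Most common: 'cold' with frequency 7.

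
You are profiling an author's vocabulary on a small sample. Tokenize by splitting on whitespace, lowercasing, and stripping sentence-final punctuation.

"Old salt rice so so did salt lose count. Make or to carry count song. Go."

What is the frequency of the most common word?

Frequencies: salt:2, so:2, count:2, old:1, rice:1, did:1, lose:1, make:1, or:1, to:1, carry:1, song:1, go:1
Most common: 'salt' with frequency 2.

2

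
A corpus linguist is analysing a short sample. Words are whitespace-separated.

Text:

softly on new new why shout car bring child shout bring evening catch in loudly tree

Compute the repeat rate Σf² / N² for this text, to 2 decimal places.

0.09

Frequencies: new:2, shout:2, bring:2, softly:1, on:1, why:1, car:1, child:1, evening:1, catch:1, in:1, loudly:1, tree:1
Σf² = 22; N² = 256
Repeat rate = 22 / 256 = 0.09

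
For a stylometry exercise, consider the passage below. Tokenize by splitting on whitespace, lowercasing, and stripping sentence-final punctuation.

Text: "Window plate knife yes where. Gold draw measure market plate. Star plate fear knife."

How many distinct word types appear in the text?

11

Distinct types: {draw, fear, gold, knife, market, measure, plate, star, where, window, yes}
V = 11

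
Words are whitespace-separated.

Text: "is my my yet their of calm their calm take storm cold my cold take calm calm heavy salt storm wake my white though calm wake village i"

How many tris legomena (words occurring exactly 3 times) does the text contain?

Frequencies: calm:5, my:4, their:2, take:2, storm:2, cold:2, wake:2, is:1, yet:1, of:1, heavy:1, salt:1, white:1, though:1, village:1, i:1
Words with frequency 3: (none)

0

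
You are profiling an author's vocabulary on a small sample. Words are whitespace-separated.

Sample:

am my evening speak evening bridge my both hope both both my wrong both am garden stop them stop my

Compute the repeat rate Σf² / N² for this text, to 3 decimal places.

Frequencies: my:4, both:4, am:2, evening:2, stop:2, speak:1, bridge:1, hope:1, wrong:1, garden:1, them:1
Σf² = 50; N² = 400
Repeat rate = 50 / 400 = 0.125

0.125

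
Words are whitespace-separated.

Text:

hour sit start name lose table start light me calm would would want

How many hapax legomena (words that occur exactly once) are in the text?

Frequencies: start:2, would:2, hour:1, sit:1, name:1, lose:1, table:1, light:1, me:1, calm:1, want:1
Hapax (freq=1): calm, hour, light, lose, me, name, sit, table, want

9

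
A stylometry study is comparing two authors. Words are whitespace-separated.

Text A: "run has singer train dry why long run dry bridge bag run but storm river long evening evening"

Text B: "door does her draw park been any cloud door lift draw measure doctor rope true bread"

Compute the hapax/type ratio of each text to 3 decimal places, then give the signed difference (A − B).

-0.165

A: hapax=9, V=13, ratio=0.692
B: hapax=12, V=14, ratio=0.857
Difference = 0.692 − 0.857 = -0.165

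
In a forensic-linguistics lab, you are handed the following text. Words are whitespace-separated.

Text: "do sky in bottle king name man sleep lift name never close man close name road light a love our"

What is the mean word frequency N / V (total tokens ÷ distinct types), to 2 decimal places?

1.25

N = 20 tokens, V = 16 types.
Mean frequency = N / V = 20 / 16 = 1.25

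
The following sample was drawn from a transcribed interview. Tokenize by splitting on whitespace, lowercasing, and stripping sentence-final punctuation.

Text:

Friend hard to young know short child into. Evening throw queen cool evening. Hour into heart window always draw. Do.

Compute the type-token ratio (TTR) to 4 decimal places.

0.9000

N = 20 tokens, V = 18 types.
TTR = V / N = 18 / 20 = 0.9000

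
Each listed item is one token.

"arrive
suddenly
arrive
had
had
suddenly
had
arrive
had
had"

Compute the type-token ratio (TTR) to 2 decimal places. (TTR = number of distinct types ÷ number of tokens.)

N = 10 tokens, V = 3 types.
TTR = V / N = 3 / 10 = 0.30

0.30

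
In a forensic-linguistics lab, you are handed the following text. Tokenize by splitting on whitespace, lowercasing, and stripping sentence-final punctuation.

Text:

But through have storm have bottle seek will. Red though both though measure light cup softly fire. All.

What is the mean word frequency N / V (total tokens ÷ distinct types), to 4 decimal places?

1.1250

N = 18 tokens, V = 16 types.
Mean frequency = N / V = 18 / 16 = 1.1250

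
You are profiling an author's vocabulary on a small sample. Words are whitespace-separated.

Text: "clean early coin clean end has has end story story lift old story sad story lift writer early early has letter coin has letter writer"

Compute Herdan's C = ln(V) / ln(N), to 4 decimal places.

N = 25, V = 11.
ln(V) = 2.397895, ln(N) = 3.218876
C = 2.397895 / 3.218876 = 0.7449

0.7449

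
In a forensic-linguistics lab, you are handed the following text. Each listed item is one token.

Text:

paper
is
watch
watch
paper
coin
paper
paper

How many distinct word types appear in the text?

Distinct types: {coin, is, paper, watch}
V = 4

4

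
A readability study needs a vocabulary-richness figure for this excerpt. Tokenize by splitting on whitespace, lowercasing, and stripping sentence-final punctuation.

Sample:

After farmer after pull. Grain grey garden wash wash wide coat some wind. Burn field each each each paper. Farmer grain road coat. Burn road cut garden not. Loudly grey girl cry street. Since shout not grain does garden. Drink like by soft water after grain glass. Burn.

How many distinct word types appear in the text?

31

Distinct types: {after, burn, by, coat, cry, cut, does, drink, each, farmer, field, garden, girl, glass, grain, grey, like, loudly, not, paper, pull, road, shout, since, soft, some, street, wash, water, wide, wind}
V = 31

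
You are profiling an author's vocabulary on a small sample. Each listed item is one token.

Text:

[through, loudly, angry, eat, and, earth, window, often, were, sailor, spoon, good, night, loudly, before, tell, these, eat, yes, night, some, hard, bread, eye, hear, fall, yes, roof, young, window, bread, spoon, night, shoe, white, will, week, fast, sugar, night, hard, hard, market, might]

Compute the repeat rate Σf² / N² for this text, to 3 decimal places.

0.038

Frequencies: night:4, hard:3, loudly:2, eat:2, window:2, spoon:2, yes:2, bread:2, through:1, angry:1, and:1, earth:1, often:1, were:1, sailor:1, good:1, before:1, tell:1, these:1, some:1, … (13 more, each freq 1)
Σf² = 74; N² = 1936
Repeat rate = 74 / 1936 = 0.038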